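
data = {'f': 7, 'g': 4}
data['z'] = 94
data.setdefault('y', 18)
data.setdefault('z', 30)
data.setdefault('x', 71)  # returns 71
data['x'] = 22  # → {'f': 7, 'g': 4, 'z': 94, 'y': 18, 'x': 22}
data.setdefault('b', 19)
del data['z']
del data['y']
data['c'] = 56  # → {'f': 7, 'g': 4, 'x': 22, 'b': 19, 'c': 56}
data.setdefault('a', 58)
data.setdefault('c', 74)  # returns 56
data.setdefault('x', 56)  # 22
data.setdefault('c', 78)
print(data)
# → {'f': 7, 'g': 4, 'x': 22, 'b': 19, 'c': 56, 'a': 58}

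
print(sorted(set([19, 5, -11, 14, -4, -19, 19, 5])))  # [-19, -11, -4, 5, 14, 19]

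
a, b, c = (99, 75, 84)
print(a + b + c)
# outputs 258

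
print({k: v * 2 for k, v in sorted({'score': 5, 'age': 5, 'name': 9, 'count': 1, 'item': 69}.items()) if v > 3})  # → {'age': 10, 'item': 138, 'name': 18, 'score': 10}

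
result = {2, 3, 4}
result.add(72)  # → {2, 3, 4, 72}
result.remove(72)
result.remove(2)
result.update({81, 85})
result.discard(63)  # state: {3, 4, 81, 85}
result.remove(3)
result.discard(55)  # {4, 81, 85}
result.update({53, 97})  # {4, 53, 81, 85, 97}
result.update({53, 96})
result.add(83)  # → {4, 53, 81, 83, 85, 96, 97}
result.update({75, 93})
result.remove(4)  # {53, 75, 81, 83, 85, 93, 96, 97}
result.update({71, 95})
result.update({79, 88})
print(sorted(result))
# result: [53, 71, 75, 79, 81, 83, 85, 88, 93, 95, 96, 97]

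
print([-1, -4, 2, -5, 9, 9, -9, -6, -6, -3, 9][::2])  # [-1, 2, 9, -9, -6, 9]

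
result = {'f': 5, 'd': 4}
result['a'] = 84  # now {'f': 5, 'd': 4, 'a': 84}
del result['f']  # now {'d': 4, 'a': 84}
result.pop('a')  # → 84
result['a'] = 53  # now {'d': 4, 'a': 53}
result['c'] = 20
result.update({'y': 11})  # {'d': 4, 'a': 53, 'c': 20, 'y': 11}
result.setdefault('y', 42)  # 11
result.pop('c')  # 20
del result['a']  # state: {'d': 4, 'y': 11}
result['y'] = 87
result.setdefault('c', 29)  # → 29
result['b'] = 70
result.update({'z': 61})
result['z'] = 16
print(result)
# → {'d': 4, 'y': 87, 'c': 29, 'b': 70, 'z': 16}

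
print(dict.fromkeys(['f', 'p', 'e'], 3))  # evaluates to {'f': 3, 'p': 3, 'e': 3}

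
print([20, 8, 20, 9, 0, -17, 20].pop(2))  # 20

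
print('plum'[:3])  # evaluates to plu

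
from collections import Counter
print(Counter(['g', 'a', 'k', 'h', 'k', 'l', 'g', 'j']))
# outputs Counter({'g': 2, 'k': 2, 'a': 1, 'h': 1, 'l': 1, 'j': 1})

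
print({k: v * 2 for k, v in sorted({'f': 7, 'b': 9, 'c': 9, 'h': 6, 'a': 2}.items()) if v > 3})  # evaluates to {'b': 18, 'c': 18, 'f': 14, 'h': 12}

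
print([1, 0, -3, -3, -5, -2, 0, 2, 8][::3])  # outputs [1, -3, 0]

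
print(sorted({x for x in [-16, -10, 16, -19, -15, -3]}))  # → [-19, -16, -15, -10, -3, 16]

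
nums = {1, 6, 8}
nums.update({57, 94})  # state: {1, 6, 8, 57, 94}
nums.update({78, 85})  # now {1, 6, 8, 57, 78, 85, 94}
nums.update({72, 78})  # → {1, 6, 8, 57, 72, 78, 85, 94}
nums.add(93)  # {1, 6, 8, 57, 72, 78, 85, 93, 94}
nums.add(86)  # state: {1, 6, 8, 57, 72, 78, 85, 86, 93, 94}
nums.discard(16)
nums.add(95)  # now {1, 6, 8, 57, 72, 78, 85, 86, 93, 94, 95}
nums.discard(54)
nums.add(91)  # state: {1, 6, 8, 57, 72, 78, 85, 86, 91, 93, 94, 95}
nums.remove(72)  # {1, 6, 8, 57, 78, 85, 86, 91, 93, 94, 95}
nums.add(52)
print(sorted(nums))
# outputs [1, 6, 8, 52, 57, 78, 85, 86, 91, 93, 94, 95]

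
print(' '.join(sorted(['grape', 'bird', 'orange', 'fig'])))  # bird fig grape orange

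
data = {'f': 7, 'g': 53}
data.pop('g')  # 53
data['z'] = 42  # {'f': 7, 'z': 42}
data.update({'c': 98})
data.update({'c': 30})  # {'f': 7, 'z': 42, 'c': 30}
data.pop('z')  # 42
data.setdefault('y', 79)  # 79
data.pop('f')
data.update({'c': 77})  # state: {'c': 77, 'y': 79}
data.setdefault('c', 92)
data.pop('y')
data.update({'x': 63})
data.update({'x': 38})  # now {'c': 77, 'x': 38}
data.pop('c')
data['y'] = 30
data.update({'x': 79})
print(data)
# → {'x': 79, 'y': 30}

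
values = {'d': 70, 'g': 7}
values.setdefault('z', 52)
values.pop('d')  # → 70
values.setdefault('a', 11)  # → 11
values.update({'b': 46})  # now {'g': 7, 'z': 52, 'a': 11, 'b': 46}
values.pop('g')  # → 7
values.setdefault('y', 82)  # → 82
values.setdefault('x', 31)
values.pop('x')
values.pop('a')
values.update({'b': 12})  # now {'z': 52, 'b': 12, 'y': 82}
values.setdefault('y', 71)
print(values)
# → {'z': 52, 'b': 12, 'y': 82}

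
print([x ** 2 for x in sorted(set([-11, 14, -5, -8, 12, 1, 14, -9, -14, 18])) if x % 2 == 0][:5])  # [196, 64, 144, 196, 324]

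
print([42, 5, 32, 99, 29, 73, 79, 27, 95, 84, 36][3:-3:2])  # [99, 73, 27]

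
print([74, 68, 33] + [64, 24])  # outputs [74, 68, 33, 64, 24]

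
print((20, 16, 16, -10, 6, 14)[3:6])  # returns (-10, 6, 14)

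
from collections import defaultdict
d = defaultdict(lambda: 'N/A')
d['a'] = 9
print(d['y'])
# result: N/A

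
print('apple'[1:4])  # ppl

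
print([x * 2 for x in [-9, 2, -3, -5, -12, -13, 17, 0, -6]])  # [-18, 4, -6, -10, -24, -26, 34, 0, -12]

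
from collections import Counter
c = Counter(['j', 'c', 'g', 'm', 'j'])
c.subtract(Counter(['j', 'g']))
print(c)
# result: Counter({'j': 1, 'c': 1, 'm': 1, 'g': 0})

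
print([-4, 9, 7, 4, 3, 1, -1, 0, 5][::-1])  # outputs [5, 0, -1, 1, 3, 4, 7, 9, -4]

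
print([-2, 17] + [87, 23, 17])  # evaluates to [-2, 17, 87, 23, 17]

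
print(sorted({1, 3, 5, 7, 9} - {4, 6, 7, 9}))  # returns [1, 3, 5]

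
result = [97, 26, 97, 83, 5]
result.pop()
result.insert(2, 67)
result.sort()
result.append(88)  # [26, 67, 83, 97, 97, 88]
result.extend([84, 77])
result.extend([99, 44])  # [26, 67, 83, 97, 97, 88, 84, 77, 99, 44]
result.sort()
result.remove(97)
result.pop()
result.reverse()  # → [97, 88, 84, 83, 77, 67, 44, 26]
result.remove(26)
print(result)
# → [97, 88, 84, 83, 77, 67, 44]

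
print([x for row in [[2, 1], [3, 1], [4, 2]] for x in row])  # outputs [2, 1, 3, 1, 4, 2]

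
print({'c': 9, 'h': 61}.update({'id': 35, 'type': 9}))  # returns None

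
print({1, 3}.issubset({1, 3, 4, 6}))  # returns True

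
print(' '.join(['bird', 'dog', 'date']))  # bird dog date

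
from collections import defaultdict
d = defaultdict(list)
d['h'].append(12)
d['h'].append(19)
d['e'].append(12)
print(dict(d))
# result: {'h': [12, 19], 'e': [12]}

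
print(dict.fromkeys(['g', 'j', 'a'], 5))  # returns {'g': 5, 'j': 5, 'a': 5}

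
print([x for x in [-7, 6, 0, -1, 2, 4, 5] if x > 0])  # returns [6, 2, 4, 5]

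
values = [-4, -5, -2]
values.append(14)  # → [-4, -5, -2, 14]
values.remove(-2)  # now [-4, -5, 14]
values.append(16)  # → [-4, -5, 14, 16]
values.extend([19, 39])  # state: [-4, -5, 14, 16, 19, 39]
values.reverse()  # [39, 19, 16, 14, -5, -4]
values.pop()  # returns -4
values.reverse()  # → [-5, 14, 16, 19, 39]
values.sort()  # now [-5, 14, 16, 19, 39]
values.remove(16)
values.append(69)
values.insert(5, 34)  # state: [-5, 14, 19, 39, 69, 34]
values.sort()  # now [-5, 14, 19, 34, 39, 69]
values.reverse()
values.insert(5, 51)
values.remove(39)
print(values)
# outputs [69, 34, 19, 14, 51, -5]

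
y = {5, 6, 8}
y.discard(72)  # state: {5, 6, 8}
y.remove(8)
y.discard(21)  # {5, 6}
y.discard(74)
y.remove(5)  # {6}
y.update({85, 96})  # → {6, 85, 96}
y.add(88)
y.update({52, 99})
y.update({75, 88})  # {6, 52, 75, 85, 88, 96, 99}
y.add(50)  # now {6, 50, 52, 75, 85, 88, 96, 99}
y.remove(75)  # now {6, 50, 52, 85, 88, 96, 99}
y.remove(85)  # {6, 50, 52, 88, 96, 99}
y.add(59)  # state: {6, 50, 52, 59, 88, 96, 99}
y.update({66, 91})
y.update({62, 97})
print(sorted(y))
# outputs [6, 50, 52, 59, 62, 66, 88, 91, 96, 97, 99]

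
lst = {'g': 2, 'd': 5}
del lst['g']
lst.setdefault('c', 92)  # 92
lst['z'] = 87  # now {'d': 5, 'c': 92, 'z': 87}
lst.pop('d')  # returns 5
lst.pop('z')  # 87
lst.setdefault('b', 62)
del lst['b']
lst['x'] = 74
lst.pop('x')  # 74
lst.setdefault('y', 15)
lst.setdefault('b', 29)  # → 29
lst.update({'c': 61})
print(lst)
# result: {'c': 61, 'y': 15, 'b': 29}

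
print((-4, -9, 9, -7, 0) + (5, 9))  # (-4, -9, 9, -7, 0, 5, 9)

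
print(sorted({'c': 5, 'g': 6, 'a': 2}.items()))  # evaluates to [('a', 2), ('c', 5), ('g', 6)]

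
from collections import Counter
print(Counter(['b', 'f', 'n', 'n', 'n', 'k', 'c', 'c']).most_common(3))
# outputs [('n', 3), ('c', 2), ('b', 1)]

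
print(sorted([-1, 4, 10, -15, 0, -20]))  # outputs [-20, -15, -1, 0, 4, 10]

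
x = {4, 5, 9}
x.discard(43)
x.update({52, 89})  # {4, 5, 9, 52, 89}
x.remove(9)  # {4, 5, 52, 89}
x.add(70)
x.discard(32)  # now {4, 5, 52, 70, 89}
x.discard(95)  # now {4, 5, 52, 70, 89}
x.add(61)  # {4, 5, 52, 61, 70, 89}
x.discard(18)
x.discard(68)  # {4, 5, 52, 61, 70, 89}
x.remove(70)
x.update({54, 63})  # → {4, 5, 52, 54, 61, 63, 89}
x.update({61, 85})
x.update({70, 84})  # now {4, 5, 52, 54, 61, 63, 70, 84, 85, 89}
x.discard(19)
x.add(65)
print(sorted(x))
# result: [4, 5, 52, 54, 61, 63, 65, 70, 84, 85, 89]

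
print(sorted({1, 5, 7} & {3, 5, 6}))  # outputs [5]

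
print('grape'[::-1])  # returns eparg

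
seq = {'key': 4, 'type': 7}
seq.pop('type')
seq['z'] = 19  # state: {'key': 4, 'z': 19}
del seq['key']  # {'z': 19}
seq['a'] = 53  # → {'z': 19, 'a': 53}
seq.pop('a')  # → 53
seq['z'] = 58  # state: {'z': 58}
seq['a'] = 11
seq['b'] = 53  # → {'z': 58, 'a': 11, 'b': 53}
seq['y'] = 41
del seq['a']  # {'z': 58, 'b': 53, 'y': 41}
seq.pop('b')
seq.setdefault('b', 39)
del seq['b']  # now {'z': 58, 'y': 41}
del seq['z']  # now {'y': 41}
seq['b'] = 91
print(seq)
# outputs {'y': 41, 'b': 91}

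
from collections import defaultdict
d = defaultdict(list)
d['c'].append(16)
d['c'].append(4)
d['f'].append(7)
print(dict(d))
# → {'c': [16, 4], 'f': [7]}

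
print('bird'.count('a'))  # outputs 0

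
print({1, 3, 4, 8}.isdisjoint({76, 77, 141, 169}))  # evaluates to True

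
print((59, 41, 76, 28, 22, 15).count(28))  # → 1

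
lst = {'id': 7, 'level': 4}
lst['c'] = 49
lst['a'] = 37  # {'id': 7, 'level': 4, 'c': 49, 'a': 37}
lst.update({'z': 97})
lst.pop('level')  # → 4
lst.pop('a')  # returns 37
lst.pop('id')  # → 7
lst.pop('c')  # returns 49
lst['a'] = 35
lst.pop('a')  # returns 35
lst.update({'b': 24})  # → {'z': 97, 'b': 24}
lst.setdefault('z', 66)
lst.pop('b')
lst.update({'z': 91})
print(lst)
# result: {'z': 91}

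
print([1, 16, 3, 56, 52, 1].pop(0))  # 1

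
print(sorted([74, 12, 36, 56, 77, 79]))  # [12, 36, 56, 74, 77, 79]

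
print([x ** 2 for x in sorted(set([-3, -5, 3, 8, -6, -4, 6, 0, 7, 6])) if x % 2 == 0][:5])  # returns [36, 16, 0, 36, 64]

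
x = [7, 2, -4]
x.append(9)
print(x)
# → [7, 2, -4, 9]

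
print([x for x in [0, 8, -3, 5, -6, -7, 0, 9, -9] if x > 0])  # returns [8, 5, 9]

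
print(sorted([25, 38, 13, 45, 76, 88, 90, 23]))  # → [13, 23, 25, 38, 45, 76, 88, 90]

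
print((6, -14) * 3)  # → (6, -14, 6, -14, 6, -14)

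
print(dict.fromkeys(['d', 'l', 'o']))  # {'d': None, 'l': None, 'o': None}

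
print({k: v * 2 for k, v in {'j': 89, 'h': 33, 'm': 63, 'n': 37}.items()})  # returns {'j': 178, 'h': 66, 'm': 126, 'n': 74}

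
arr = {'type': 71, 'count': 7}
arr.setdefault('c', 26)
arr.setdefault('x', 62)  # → 62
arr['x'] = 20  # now {'type': 71, 'count': 7, 'c': 26, 'x': 20}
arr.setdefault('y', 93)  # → 93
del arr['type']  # {'count': 7, 'c': 26, 'x': 20, 'y': 93}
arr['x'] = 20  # {'count': 7, 'c': 26, 'x': 20, 'y': 93}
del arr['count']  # {'c': 26, 'x': 20, 'y': 93}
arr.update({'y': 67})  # {'c': 26, 'x': 20, 'y': 67}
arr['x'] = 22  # {'c': 26, 'x': 22, 'y': 67}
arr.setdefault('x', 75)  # 22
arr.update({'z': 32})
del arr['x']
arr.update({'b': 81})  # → {'c': 26, 'y': 67, 'z': 32, 'b': 81}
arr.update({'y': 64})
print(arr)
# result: {'c': 26, 'y': 64, 'z': 32, 'b': 81}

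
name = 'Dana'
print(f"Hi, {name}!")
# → Hi, Dana!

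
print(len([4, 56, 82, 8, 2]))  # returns 5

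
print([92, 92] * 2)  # [92, 92, 92, 92]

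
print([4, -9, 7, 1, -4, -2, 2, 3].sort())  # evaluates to None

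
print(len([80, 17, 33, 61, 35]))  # 5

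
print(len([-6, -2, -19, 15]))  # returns 4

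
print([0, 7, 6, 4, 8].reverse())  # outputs None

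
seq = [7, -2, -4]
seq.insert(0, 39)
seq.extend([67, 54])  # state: [39, 7, -2, -4, 67, 54]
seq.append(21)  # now [39, 7, -2, -4, 67, 54, 21]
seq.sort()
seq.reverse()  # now [67, 54, 39, 21, 7, -2, -4]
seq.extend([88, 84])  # [67, 54, 39, 21, 7, -2, -4, 88, 84]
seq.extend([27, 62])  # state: [67, 54, 39, 21, 7, -2, -4, 88, 84, 27, 62]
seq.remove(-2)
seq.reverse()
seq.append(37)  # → [62, 27, 84, 88, -4, 7, 21, 39, 54, 67, 37]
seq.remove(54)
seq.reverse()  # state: [37, 67, 39, 21, 7, -4, 88, 84, 27, 62]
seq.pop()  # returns 62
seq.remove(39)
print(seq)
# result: [37, 67, 21, 7, -4, 88, 84, 27]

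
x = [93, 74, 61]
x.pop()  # 61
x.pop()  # 74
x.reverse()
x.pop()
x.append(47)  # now [47]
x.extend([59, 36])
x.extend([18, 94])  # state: [47, 59, 36, 18, 94]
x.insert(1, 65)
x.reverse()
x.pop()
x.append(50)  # [94, 18, 36, 59, 65, 50]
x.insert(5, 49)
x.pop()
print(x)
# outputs [94, 18, 36, 59, 65, 49]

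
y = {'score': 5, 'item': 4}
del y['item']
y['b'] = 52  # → {'score': 5, 'b': 52}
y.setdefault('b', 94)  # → 52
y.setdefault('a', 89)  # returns 89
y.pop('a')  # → 89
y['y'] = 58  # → {'score': 5, 'b': 52, 'y': 58}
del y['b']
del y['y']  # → {'score': 5}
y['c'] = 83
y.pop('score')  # 5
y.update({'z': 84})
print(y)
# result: {'c': 83, 'z': 84}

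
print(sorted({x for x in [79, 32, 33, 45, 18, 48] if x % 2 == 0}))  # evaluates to [18, 32, 48]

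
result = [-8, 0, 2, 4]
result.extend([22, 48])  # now [-8, 0, 2, 4, 22, 48]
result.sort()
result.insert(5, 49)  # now [-8, 0, 2, 4, 22, 49, 48]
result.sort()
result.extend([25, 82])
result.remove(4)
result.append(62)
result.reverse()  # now [62, 82, 25, 49, 48, 22, 2, 0, -8]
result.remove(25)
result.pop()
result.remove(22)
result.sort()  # [0, 2, 48, 49, 62, 82]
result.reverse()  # [82, 62, 49, 48, 2, 0]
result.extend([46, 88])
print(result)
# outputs [82, 62, 49, 48, 2, 0, 46, 88]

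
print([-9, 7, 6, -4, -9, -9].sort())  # None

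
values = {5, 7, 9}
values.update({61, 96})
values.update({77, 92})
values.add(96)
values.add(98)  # {5, 7, 9, 61, 77, 92, 96, 98}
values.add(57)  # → {5, 7, 9, 57, 61, 77, 92, 96, 98}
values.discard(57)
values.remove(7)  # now {5, 9, 61, 77, 92, 96, 98}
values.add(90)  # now {5, 9, 61, 77, 90, 92, 96, 98}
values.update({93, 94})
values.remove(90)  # {5, 9, 61, 77, 92, 93, 94, 96, 98}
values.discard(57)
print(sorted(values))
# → [5, 9, 61, 77, 92, 93, 94, 96, 98]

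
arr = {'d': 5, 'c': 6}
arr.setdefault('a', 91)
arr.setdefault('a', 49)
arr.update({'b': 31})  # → {'d': 5, 'c': 6, 'a': 91, 'b': 31}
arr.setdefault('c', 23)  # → 6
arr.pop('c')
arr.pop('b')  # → 31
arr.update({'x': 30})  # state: {'d': 5, 'a': 91, 'x': 30}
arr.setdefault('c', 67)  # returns 67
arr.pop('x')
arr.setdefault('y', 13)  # 13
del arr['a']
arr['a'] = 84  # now {'d': 5, 'c': 67, 'y': 13, 'a': 84}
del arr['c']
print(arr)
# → {'d': 5, 'y': 13, 'a': 84}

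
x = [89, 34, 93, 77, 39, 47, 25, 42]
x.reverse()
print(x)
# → [42, 25, 47, 39, 77, 93, 34, 89]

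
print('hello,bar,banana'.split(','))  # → ['hello', 'bar', 'banana']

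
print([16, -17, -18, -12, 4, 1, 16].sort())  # None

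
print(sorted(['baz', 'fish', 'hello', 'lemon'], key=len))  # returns ['baz', 'fish', 'hello', 'lemon']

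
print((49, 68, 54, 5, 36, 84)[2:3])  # (54,)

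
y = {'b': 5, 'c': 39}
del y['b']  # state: {'c': 39}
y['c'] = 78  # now {'c': 78}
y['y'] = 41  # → {'c': 78, 'y': 41}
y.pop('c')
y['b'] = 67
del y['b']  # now {'y': 41}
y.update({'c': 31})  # {'y': 41, 'c': 31}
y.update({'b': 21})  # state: {'y': 41, 'c': 31, 'b': 21}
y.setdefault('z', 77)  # 77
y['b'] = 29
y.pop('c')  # 31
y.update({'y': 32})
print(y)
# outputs {'y': 32, 'b': 29, 'z': 77}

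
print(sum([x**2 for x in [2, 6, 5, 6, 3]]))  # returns 110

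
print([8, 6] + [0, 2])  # [8, 6, 0, 2]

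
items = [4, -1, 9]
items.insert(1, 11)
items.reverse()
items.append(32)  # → [9, -1, 11, 4, 32]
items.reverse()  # [32, 4, 11, -1, 9]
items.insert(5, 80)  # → [32, 4, 11, -1, 9, 80]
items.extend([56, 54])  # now [32, 4, 11, -1, 9, 80, 56, 54]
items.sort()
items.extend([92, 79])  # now [-1, 4, 9, 11, 32, 54, 56, 80, 92, 79]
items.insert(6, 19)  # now [-1, 4, 9, 11, 32, 54, 19, 56, 80, 92, 79]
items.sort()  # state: [-1, 4, 9, 11, 19, 32, 54, 56, 79, 80, 92]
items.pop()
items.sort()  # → [-1, 4, 9, 11, 19, 32, 54, 56, 79, 80]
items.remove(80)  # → [-1, 4, 9, 11, 19, 32, 54, 56, 79]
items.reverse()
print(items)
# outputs [79, 56, 54, 32, 19, 11, 9, 4, -1]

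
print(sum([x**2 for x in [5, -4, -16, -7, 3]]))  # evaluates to 355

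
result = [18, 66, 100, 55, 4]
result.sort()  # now [4, 18, 55, 66, 100]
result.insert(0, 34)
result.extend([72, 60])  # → [34, 4, 18, 55, 66, 100, 72, 60]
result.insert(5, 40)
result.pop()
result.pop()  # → 72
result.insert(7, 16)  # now [34, 4, 18, 55, 66, 40, 100, 16]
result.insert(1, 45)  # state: [34, 45, 4, 18, 55, 66, 40, 100, 16]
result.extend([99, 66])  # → [34, 45, 4, 18, 55, 66, 40, 100, 16, 99, 66]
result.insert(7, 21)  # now [34, 45, 4, 18, 55, 66, 40, 21, 100, 16, 99, 66]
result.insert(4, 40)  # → [34, 45, 4, 18, 40, 55, 66, 40, 21, 100, 16, 99, 66]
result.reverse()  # [66, 99, 16, 100, 21, 40, 66, 55, 40, 18, 4, 45, 34]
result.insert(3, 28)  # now [66, 99, 16, 28, 100, 21, 40, 66, 55, 40, 18, 4, 45, 34]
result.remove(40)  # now [66, 99, 16, 28, 100, 21, 66, 55, 40, 18, 4, 45, 34]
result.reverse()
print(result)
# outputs [34, 45, 4, 18, 40, 55, 66, 21, 100, 28, 16, 99, 66]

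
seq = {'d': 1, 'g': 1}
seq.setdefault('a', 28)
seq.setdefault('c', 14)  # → 14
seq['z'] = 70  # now {'d': 1, 'g': 1, 'a': 28, 'c': 14, 'z': 70}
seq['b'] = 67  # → {'d': 1, 'g': 1, 'a': 28, 'c': 14, 'z': 70, 'b': 67}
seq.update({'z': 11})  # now {'d': 1, 'g': 1, 'a': 28, 'c': 14, 'z': 11, 'b': 67}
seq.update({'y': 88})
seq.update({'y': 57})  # {'d': 1, 'g': 1, 'a': 28, 'c': 14, 'z': 11, 'b': 67, 'y': 57}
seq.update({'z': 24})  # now {'d': 1, 'g': 1, 'a': 28, 'c': 14, 'z': 24, 'b': 67, 'y': 57}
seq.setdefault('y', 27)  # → 57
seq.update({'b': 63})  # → {'d': 1, 'g': 1, 'a': 28, 'c': 14, 'z': 24, 'b': 63, 'y': 57}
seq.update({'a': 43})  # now {'d': 1, 'g': 1, 'a': 43, 'c': 14, 'z': 24, 'b': 63, 'y': 57}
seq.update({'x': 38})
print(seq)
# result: {'d': 1, 'g': 1, 'a': 43, 'c': 14, 'z': 24, 'b': 63, 'y': 57, 'x': 38}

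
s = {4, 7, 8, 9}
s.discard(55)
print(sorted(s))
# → [4, 7, 8, 9]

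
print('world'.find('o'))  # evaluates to 1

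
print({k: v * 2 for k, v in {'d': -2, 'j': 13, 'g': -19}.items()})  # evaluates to {'d': -4, 'j': 26, 'g': -38}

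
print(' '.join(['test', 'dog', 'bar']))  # test dog bar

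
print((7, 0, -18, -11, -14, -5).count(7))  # 1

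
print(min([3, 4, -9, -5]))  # -9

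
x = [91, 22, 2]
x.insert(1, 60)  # [91, 60, 22, 2]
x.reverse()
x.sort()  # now [2, 22, 60, 91]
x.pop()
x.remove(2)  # [22, 60]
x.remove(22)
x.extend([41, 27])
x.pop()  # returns 27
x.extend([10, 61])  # [60, 41, 10, 61]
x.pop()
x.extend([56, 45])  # [60, 41, 10, 56, 45]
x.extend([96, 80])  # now [60, 41, 10, 56, 45, 96, 80]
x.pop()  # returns 80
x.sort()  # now [10, 41, 45, 56, 60, 96]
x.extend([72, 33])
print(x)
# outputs [10, 41, 45, 56, 60, 96, 72, 33]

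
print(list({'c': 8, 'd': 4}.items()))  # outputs [('c', 8), ('d', 4)]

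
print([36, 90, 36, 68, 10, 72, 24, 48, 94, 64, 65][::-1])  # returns [65, 64, 94, 48, 24, 72, 10, 68, 36, 90, 36]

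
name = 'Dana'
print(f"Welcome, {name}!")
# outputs Welcome, Dana!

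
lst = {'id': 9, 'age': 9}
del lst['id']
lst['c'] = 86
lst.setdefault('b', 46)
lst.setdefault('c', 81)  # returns 86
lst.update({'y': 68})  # {'age': 9, 'c': 86, 'b': 46, 'y': 68}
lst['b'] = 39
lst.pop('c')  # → 86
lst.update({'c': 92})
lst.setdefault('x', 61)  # 61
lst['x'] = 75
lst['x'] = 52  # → {'age': 9, 'b': 39, 'y': 68, 'c': 92, 'x': 52}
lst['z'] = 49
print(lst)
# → {'age': 9, 'b': 39, 'y': 68, 'c': 92, 'x': 52, 'z': 49}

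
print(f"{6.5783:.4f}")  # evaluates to 6.5783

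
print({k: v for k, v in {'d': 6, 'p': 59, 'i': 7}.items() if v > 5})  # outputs {'d': 6, 'p': 59, 'i': 7}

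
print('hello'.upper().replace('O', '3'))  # HELL3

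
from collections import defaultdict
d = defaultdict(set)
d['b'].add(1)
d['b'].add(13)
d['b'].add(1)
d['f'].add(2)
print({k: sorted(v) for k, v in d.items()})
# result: {'b': [1, 13], 'f': [2]}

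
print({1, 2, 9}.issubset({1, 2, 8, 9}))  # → True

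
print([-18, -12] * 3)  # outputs [-18, -12, -18, -12, -18, -12]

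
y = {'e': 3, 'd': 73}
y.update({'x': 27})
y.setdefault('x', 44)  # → 27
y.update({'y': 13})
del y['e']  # {'d': 73, 'x': 27, 'y': 13}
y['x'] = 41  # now {'d': 73, 'x': 41, 'y': 13}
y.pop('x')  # 41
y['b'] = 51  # {'d': 73, 'y': 13, 'b': 51}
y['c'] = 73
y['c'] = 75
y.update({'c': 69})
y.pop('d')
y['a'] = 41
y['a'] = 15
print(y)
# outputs {'y': 13, 'b': 51, 'c': 69, 'a': 15}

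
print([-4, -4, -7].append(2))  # None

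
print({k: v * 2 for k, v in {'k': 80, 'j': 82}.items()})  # {'k': 160, 'j': 164}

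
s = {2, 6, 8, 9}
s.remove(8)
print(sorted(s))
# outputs [2, 6, 9]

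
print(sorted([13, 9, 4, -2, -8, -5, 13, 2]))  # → [-8, -5, -2, 2, 4, 9, 13, 13]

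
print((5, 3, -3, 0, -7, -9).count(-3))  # 1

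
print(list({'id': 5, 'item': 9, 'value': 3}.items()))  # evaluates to [('id', 5), ('item', 9), ('value', 3)]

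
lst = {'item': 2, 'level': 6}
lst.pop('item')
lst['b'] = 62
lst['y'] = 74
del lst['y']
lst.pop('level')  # 6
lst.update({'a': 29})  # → {'b': 62, 'a': 29}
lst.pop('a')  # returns 29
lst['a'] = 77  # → {'b': 62, 'a': 77}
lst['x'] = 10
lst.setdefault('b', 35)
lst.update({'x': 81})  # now {'b': 62, 'a': 77, 'x': 81}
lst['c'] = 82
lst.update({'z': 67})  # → {'b': 62, 'a': 77, 'x': 81, 'c': 82, 'z': 67}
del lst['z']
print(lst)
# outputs {'b': 62, 'a': 77, 'x': 81, 'c': 82}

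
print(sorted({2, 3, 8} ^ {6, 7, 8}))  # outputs [2, 3, 6, 7]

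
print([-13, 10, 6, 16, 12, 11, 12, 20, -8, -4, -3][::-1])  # [-3, -4, -8, 20, 12, 11, 12, 16, 6, 10, -13]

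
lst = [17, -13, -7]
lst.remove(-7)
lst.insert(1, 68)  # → [17, 68, -13]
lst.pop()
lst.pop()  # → 68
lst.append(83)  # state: [17, 83]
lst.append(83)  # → [17, 83, 83]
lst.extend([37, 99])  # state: [17, 83, 83, 37, 99]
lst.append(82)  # [17, 83, 83, 37, 99, 82]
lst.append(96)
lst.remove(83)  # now [17, 83, 37, 99, 82, 96]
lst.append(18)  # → [17, 83, 37, 99, 82, 96, 18]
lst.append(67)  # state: [17, 83, 37, 99, 82, 96, 18, 67]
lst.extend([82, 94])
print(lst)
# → [17, 83, 37, 99, 82, 96, 18, 67, 82, 94]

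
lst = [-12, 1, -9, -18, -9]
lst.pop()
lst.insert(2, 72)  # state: [-12, 1, 72, -9, -18]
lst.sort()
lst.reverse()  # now [72, 1, -9, -12, -18]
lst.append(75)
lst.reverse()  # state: [75, -18, -12, -9, 1, 72]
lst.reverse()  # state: [72, 1, -9, -12, -18, 75]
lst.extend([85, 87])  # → [72, 1, -9, -12, -18, 75, 85, 87]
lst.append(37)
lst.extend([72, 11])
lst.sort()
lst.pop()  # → 87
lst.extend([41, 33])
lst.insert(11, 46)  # [-18, -12, -9, 1, 11, 37, 72, 72, 75, 85, 41, 46, 33]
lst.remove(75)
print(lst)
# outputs [-18, -12, -9, 1, 11, 37, 72, 72, 85, 41, 46, 33]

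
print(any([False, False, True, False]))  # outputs True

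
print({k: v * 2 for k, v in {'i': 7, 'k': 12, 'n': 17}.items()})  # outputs {'i': 14, 'k': 24, 'n': 34}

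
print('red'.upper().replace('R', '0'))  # 0ED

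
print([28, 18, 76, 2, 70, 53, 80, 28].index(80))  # 6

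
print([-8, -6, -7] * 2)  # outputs [-8, -6, -7, -8, -6, -7]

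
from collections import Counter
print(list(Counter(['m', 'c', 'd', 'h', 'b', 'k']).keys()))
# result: ['m', 'c', 'd', 'h', 'b', 'k']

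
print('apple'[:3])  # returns app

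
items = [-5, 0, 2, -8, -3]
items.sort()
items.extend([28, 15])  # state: [-8, -5, -3, 0, 2, 28, 15]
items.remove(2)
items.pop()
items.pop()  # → 28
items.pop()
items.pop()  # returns -3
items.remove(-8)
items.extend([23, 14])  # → [-5, 23, 14]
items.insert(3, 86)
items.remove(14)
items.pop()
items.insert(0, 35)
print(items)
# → [35, -5, 23]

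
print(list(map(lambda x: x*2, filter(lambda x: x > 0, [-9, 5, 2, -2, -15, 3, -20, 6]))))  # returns [10, 4, 6, 12]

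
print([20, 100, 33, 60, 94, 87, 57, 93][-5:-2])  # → [60, 94, 87]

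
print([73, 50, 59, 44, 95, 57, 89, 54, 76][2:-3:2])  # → [59, 95]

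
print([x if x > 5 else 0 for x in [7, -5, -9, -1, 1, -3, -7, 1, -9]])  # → [7, 0, 0, 0, 0, 0, 0, 0, 0]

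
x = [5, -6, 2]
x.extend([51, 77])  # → [5, -6, 2, 51, 77]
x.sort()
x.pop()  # 77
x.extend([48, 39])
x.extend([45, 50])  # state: [-6, 2, 5, 51, 48, 39, 45, 50]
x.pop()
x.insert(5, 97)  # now [-6, 2, 5, 51, 48, 97, 39, 45]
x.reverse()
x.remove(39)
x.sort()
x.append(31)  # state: [-6, 2, 5, 45, 48, 51, 97, 31]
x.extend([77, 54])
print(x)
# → [-6, 2, 5, 45, 48, 51, 97, 31, 77, 54]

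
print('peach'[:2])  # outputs pe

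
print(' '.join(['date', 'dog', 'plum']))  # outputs date dog plum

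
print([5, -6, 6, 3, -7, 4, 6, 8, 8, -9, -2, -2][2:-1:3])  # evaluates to [6, 4, 8]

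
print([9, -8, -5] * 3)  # [9, -8, -5, 9, -8, -5, 9, -8, -5]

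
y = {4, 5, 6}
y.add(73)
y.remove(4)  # {5, 6, 73}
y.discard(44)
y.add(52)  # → {5, 6, 52, 73}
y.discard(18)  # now {5, 6, 52, 73}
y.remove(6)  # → {5, 52, 73}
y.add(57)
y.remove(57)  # {5, 52, 73}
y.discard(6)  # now {5, 52, 73}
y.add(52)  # {5, 52, 73}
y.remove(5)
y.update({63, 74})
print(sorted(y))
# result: [52, 63, 73, 74]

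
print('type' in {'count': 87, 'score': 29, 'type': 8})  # True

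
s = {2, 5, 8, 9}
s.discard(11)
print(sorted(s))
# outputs [2, 5, 8, 9]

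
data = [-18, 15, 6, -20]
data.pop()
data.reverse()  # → [6, 15, -18]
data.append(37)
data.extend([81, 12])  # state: [6, 15, -18, 37, 81, 12]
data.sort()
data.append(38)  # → [-18, 6, 12, 15, 37, 81, 38]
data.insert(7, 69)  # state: [-18, 6, 12, 15, 37, 81, 38, 69]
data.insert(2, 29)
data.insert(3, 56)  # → [-18, 6, 29, 56, 12, 15, 37, 81, 38, 69]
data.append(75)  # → [-18, 6, 29, 56, 12, 15, 37, 81, 38, 69, 75]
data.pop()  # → 75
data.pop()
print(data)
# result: [-18, 6, 29, 56, 12, 15, 37, 81, 38]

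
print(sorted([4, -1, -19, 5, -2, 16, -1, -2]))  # [-19, -2, -2, -1, -1, 4, 5, 16]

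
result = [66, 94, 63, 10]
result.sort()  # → [10, 63, 66, 94]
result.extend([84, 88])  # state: [10, 63, 66, 94, 84, 88]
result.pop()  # 88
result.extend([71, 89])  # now [10, 63, 66, 94, 84, 71, 89]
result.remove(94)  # [10, 63, 66, 84, 71, 89]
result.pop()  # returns 89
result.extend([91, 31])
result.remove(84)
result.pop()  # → 31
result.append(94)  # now [10, 63, 66, 71, 91, 94]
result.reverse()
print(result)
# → [94, 91, 71, 66, 63, 10]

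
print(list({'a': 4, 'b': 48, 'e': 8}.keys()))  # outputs ['a', 'b', 'e']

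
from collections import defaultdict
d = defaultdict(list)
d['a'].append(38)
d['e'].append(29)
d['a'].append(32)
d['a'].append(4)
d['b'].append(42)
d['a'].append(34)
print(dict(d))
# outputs {'a': [38, 32, 4, 34], 'e': [29], 'b': [42]}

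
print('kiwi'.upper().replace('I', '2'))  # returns K2W2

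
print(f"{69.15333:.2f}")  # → 69.15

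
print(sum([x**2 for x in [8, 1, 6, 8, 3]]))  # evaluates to 174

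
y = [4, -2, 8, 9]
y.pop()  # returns 9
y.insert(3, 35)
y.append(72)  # [4, -2, 8, 35, 72]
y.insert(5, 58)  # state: [4, -2, 8, 35, 72, 58]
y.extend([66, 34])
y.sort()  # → [-2, 4, 8, 34, 35, 58, 66, 72]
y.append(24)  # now [-2, 4, 8, 34, 35, 58, 66, 72, 24]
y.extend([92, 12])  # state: [-2, 4, 8, 34, 35, 58, 66, 72, 24, 92, 12]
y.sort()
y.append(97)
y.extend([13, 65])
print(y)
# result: [-2, 4, 8, 12, 24, 34, 35, 58, 66, 72, 92, 97, 13, 65]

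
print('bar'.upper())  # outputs BAR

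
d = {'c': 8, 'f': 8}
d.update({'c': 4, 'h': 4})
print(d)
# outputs {'c': 4, 'f': 8, 'h': 4}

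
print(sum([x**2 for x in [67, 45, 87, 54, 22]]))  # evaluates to 17483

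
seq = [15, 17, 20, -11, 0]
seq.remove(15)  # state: [17, 20, -11, 0]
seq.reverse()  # [0, -11, 20, 17]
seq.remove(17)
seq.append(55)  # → [0, -11, 20, 55]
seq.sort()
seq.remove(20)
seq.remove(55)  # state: [-11, 0]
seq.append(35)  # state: [-11, 0, 35]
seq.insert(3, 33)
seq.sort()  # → [-11, 0, 33, 35]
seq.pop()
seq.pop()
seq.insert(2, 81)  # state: [-11, 0, 81]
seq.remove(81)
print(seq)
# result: [-11, 0]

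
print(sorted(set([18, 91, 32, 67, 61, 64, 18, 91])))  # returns [18, 32, 61, 64, 67, 91]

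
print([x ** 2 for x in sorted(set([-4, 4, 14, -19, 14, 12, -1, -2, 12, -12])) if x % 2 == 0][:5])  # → [144, 16, 4, 16, 144]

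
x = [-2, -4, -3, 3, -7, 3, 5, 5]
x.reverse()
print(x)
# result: [5, 5, 3, -7, 3, -3, -4, -2]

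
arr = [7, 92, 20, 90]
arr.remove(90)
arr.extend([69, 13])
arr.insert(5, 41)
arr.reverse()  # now [41, 13, 69, 20, 92, 7]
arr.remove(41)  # [13, 69, 20, 92, 7]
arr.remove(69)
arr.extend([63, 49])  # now [13, 20, 92, 7, 63, 49]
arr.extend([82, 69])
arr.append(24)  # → [13, 20, 92, 7, 63, 49, 82, 69, 24]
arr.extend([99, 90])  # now [13, 20, 92, 7, 63, 49, 82, 69, 24, 99, 90]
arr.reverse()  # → [90, 99, 24, 69, 82, 49, 63, 7, 92, 20, 13]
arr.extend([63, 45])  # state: [90, 99, 24, 69, 82, 49, 63, 7, 92, 20, 13, 63, 45]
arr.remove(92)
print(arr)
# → [90, 99, 24, 69, 82, 49, 63, 7, 20, 13, 63, 45]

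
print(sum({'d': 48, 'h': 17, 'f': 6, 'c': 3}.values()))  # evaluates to 74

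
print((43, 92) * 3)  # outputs (43, 92, 43, 92, 43, 92)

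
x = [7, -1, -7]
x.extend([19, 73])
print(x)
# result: [7, -1, -7, 19, 73]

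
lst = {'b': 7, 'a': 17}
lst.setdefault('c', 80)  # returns 80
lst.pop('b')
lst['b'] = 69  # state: {'a': 17, 'c': 80, 'b': 69}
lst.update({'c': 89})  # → {'a': 17, 'c': 89, 'b': 69}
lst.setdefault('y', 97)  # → 97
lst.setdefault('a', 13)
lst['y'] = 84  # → {'a': 17, 'c': 89, 'b': 69, 'y': 84}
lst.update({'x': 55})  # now {'a': 17, 'c': 89, 'b': 69, 'y': 84, 'x': 55}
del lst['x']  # {'a': 17, 'c': 89, 'b': 69, 'y': 84}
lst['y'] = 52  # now {'a': 17, 'c': 89, 'b': 69, 'y': 52}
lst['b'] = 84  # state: {'a': 17, 'c': 89, 'b': 84, 'y': 52}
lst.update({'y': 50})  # {'a': 17, 'c': 89, 'b': 84, 'y': 50}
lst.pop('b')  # 84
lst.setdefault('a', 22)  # 17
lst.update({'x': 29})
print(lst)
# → {'a': 17, 'c': 89, 'y': 50, 'x': 29}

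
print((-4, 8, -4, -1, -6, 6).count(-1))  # 1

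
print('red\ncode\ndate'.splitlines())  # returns ['red', 'code', 'date']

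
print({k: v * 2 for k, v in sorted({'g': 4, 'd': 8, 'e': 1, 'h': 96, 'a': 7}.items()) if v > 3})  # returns {'a': 14, 'd': 16, 'g': 8, 'h': 192}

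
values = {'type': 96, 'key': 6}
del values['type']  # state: {'key': 6}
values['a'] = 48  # {'key': 6, 'a': 48}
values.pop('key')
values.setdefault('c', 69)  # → 69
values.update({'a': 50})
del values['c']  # {'a': 50}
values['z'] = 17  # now {'a': 50, 'z': 17}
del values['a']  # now {'z': 17}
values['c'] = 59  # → {'z': 17, 'c': 59}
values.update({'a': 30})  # {'z': 17, 'c': 59, 'a': 30}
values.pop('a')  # 30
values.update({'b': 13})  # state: {'z': 17, 'c': 59, 'b': 13}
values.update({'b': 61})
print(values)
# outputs {'z': 17, 'c': 59, 'b': 61}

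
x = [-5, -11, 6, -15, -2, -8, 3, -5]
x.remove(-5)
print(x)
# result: [-11, 6, -15, -2, -8, 3, -5]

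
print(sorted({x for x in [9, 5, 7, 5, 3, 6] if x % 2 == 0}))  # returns [6]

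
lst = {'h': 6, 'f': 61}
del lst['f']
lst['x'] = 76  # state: {'h': 6, 'x': 76}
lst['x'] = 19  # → {'h': 6, 'x': 19}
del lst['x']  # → {'h': 6}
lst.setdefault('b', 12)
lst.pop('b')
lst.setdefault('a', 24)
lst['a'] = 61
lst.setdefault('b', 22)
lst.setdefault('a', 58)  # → 61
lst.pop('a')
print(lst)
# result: {'h': 6, 'b': 22}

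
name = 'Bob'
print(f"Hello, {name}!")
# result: Hello, Bob!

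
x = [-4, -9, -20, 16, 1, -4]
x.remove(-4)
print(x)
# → [-9, -20, 16, 1, -4]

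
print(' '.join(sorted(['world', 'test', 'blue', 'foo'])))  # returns blue foo test world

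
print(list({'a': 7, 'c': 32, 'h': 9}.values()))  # [7, 32, 9]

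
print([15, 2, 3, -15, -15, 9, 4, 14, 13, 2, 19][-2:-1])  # [2]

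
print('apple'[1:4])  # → ppl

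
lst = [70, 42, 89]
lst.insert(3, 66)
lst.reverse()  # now [66, 89, 42, 70]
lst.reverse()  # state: [70, 42, 89, 66]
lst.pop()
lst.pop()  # 89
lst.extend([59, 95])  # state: [70, 42, 59, 95]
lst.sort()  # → [42, 59, 70, 95]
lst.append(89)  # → [42, 59, 70, 95, 89]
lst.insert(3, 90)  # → [42, 59, 70, 90, 95, 89]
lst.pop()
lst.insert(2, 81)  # [42, 59, 81, 70, 90, 95]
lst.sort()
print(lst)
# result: [42, 59, 70, 81, 90, 95]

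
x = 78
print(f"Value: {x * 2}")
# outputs Value: 156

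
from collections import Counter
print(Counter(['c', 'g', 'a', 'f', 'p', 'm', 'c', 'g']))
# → Counter({'c': 2, 'g': 2, 'a': 1, 'f': 1, 'p': 1, 'm': 1})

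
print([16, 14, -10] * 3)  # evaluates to [16, 14, -10, 16, 14, -10, 16, 14, -10]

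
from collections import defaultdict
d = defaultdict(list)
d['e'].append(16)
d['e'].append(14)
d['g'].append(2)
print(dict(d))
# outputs {'e': [16, 14], 'g': [2]}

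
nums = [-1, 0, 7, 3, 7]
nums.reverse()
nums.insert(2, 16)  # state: [7, 3, 16, 7, 0, -1]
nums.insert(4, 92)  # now [7, 3, 16, 7, 92, 0, -1]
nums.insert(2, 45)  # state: [7, 3, 45, 16, 7, 92, 0, -1]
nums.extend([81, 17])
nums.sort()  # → [-1, 0, 3, 7, 7, 16, 17, 45, 81, 92]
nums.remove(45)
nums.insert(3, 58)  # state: [-1, 0, 3, 58, 7, 7, 16, 17, 81, 92]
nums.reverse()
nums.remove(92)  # [81, 17, 16, 7, 7, 58, 3, 0, -1]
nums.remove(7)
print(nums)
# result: [81, 17, 16, 7, 58, 3, 0, -1]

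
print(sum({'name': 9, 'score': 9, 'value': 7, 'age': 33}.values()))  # 58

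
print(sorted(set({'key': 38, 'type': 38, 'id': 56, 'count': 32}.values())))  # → [32, 38, 56]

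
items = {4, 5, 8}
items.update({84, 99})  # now {4, 5, 8, 84, 99}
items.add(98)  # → {4, 5, 8, 84, 98, 99}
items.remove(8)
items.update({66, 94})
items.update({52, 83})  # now {4, 5, 52, 66, 83, 84, 94, 98, 99}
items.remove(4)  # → {5, 52, 66, 83, 84, 94, 98, 99}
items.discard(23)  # {5, 52, 66, 83, 84, 94, 98, 99}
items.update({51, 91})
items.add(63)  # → {5, 51, 52, 63, 66, 83, 84, 91, 94, 98, 99}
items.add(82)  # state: {5, 51, 52, 63, 66, 82, 83, 84, 91, 94, 98, 99}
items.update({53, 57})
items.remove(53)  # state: {5, 51, 52, 57, 63, 66, 82, 83, 84, 91, 94, 98, 99}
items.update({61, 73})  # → {5, 51, 52, 57, 61, 63, 66, 73, 82, 83, 84, 91, 94, 98, 99}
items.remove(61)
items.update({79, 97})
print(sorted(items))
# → [5, 51, 52, 57, 63, 66, 73, 79, 82, 83, 84, 91, 94, 97, 98, 99]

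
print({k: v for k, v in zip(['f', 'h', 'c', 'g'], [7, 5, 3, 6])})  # {'f': 7, 'h': 5, 'c': 3, 'g': 6}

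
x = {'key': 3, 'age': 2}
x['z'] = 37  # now {'key': 3, 'age': 2, 'z': 37}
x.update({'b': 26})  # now {'key': 3, 'age': 2, 'z': 37, 'b': 26}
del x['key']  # {'age': 2, 'z': 37, 'b': 26}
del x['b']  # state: {'age': 2, 'z': 37}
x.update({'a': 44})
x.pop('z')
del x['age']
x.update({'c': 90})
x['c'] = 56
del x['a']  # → {'c': 56}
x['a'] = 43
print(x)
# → {'c': 56, 'a': 43}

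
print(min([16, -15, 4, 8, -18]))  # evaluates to -18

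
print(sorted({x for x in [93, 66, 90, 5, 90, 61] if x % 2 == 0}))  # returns [66, 90]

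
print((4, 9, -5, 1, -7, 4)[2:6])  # (-5, 1, -7, 4)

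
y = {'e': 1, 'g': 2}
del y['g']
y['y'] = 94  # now {'e': 1, 'y': 94}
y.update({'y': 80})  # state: {'e': 1, 'y': 80}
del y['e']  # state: {'y': 80}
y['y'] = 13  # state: {'y': 13}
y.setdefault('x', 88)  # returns 88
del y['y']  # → {'x': 88}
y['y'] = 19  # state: {'x': 88, 'y': 19}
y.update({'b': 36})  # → {'x': 88, 'y': 19, 'b': 36}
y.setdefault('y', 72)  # 19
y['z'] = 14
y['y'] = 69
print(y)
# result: {'x': 88, 'y': 69, 'b': 36, 'z': 14}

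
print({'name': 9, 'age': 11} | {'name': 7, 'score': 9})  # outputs {'name': 7, 'age': 11, 'score': 9}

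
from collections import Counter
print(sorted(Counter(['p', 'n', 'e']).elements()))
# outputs ['e', 'n', 'p']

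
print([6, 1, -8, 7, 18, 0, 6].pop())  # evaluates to 6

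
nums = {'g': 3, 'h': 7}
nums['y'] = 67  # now {'g': 3, 'h': 7, 'y': 67}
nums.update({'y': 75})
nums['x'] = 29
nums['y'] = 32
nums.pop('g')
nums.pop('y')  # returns 32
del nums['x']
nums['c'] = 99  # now {'h': 7, 'c': 99}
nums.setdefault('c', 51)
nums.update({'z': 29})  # {'h': 7, 'c': 99, 'z': 29}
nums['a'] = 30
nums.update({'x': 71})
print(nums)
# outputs {'h': 7, 'c': 99, 'z': 29, 'a': 30, 'x': 71}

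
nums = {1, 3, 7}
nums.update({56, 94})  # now {1, 3, 7, 56, 94}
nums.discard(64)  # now {1, 3, 7, 56, 94}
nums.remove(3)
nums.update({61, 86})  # {1, 7, 56, 61, 86, 94}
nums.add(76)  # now {1, 7, 56, 61, 76, 86, 94}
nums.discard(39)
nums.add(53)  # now {1, 7, 53, 56, 61, 76, 86, 94}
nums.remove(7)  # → {1, 53, 56, 61, 76, 86, 94}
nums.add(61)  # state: {1, 53, 56, 61, 76, 86, 94}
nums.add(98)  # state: {1, 53, 56, 61, 76, 86, 94, 98}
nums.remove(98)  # {1, 53, 56, 61, 76, 86, 94}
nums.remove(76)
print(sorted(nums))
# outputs [1, 53, 56, 61, 86, 94]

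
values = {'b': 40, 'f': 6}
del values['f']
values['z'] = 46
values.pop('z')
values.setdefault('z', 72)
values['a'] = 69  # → {'b': 40, 'z': 72, 'a': 69}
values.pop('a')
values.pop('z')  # 72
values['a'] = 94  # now {'b': 40, 'a': 94}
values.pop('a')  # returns 94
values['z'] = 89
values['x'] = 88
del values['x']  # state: {'b': 40, 'z': 89}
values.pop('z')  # 89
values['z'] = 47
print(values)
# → {'b': 40, 'z': 47}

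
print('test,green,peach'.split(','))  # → ['test', 'green', 'peach']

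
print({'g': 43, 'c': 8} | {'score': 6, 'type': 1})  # {'g': 43, 'c': 8, 'score': 6, 'type': 1}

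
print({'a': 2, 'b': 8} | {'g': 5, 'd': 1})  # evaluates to {'a': 2, 'b': 8, 'g': 5, 'd': 1}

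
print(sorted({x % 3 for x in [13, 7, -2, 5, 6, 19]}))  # [0, 1, 2]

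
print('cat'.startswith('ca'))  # True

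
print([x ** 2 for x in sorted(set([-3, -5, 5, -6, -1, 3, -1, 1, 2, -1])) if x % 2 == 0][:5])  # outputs [36, 4]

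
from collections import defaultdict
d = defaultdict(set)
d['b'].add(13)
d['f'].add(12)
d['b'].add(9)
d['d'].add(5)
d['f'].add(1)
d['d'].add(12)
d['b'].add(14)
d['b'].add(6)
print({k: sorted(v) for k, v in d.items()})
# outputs {'b': [6, 9, 13, 14], 'f': [1, 12], 'd': [5, 12]}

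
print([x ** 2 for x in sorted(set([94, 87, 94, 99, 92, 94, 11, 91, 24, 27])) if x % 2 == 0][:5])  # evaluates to [576, 8464, 8836]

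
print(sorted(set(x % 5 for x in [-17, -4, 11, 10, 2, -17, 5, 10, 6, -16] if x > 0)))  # [0, 1, 2]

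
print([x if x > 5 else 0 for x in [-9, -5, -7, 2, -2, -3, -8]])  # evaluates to [0, 0, 0, 0, 0, 0, 0]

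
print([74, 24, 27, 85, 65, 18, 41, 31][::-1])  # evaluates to [31, 41, 18, 65, 85, 27, 24, 74]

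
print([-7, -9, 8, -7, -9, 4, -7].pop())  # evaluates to -7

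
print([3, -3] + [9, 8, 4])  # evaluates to [3, -3, 9, 8, 4]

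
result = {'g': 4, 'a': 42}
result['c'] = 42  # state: {'g': 4, 'a': 42, 'c': 42}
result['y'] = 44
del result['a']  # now {'g': 4, 'c': 42, 'y': 44}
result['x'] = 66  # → {'g': 4, 'c': 42, 'y': 44, 'x': 66}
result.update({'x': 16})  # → {'g': 4, 'c': 42, 'y': 44, 'x': 16}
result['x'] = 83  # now {'g': 4, 'c': 42, 'y': 44, 'x': 83}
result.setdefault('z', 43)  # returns 43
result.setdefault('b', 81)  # 81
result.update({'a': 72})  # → {'g': 4, 'c': 42, 'y': 44, 'x': 83, 'z': 43, 'b': 81, 'a': 72}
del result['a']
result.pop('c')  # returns 42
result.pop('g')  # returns 4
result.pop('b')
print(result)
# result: {'y': 44, 'x': 83, 'z': 43}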